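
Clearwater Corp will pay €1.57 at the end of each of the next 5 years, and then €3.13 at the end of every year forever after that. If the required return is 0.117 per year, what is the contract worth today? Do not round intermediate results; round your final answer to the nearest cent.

PV of 5-year annuity: €1.57 × [1 − (1+0.117)^−5] / 0.117 = 5.70181
Perpetuity value at year 5: €3.13 / 0.117 = 26.75214
PV of perpetuity: 26.75214 / (1+0.117)^5 = 15.38483
Total PV = 5.70181 + 15.38483 = 21.08664

€21.09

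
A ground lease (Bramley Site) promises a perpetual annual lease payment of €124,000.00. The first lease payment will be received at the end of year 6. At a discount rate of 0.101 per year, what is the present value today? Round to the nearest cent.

Value at end of year 5: C / r = €124,000.00 / 0.101 = €1,227,722.7723
Discount to today: PV = €1,227,722.7723 / (1 + 0.101)^5 = €1,227,722.7723 / 1.617844 = €758,863.59

€758863.59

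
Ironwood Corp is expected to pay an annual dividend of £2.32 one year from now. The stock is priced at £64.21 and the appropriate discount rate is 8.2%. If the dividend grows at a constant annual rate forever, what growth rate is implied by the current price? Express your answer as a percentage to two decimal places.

P = D₁/(r−g) ⇒ g = r − D₁/P = 0.082 − £2.32/£64.21 = 0.045869

4.59%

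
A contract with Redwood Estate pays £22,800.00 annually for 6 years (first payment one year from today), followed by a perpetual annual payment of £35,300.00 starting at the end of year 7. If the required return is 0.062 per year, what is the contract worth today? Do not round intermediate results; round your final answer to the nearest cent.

£508272.64

PV of 6-year annuity: £22,800.00 × [1 − (1+0.062)^−6] / 0.062 = 111413.93072
Perpetuity value at year 6: £35,300.00 / 0.062 = 569354.83871
PV of perpetuity: 569354.83871 / (1+0.062)^6 = 396858.70914
Total PV = 111413.93072 + 396858.70914 = 508272.63985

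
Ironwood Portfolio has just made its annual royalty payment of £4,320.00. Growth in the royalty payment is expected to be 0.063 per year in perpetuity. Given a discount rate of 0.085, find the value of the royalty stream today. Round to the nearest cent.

D₁ = D₀ × (1 + g) = £4,320.00 × 1.063 = £4,592.1600
Growing perpetuity: P = D₁ / (r − g) = £4,592.1600 / (0.085 − 0.063) = £208,734.55

£208734.55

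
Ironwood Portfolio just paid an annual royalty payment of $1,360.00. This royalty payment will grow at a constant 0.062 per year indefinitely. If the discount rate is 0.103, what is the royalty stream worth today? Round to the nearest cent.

D₁ = D₀ × (1 + g) = $1,360.00 × 1.062 = $1,444.3200
Growing perpetuity: P = D₁ / (r − g) = $1,444.3200 / (0.103 − 0.062) = $35,227.32

$35227.32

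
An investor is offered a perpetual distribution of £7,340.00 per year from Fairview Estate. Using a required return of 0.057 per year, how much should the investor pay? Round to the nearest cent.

Level perpetuity: PV = C / r = £7,340.00 / 0.057 = £128,771.93

£128771.93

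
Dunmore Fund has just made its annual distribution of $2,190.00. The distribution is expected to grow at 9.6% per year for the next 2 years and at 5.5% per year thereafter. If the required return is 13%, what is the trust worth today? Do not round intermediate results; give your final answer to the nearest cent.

D_1 = 2400.24000
D_2 = 2630.66304
Terminal value at year 2: TV = D_2×(1+g_2)/(r−g_2) = 2775.34951/0.075 = 37004.66010
P_0 = D_1/(1+r)^1 + D_2/(1+r)^2 + TV/(1+r)^2
    = 2124.10619 + 2060.19503 + 28980.07682 = 33164.37805

$33164.38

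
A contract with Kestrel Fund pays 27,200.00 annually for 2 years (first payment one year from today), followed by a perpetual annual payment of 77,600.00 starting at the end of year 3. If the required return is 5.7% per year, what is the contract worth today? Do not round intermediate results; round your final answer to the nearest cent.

1268610.59

PV of 2-year annuity: 27,200.00 × [1 − (1+0.057)^−2] / 0.057 = 50078.72014
Perpetuity value at year 2: 77,600.00 / 0.057 = 1361403.50877
PV of perpetuity: 1361403.50877 / (1+0.057)^2 = 1218531.86601
Total PV = 50078.72014 + 1218531.86601 = 1268610.58616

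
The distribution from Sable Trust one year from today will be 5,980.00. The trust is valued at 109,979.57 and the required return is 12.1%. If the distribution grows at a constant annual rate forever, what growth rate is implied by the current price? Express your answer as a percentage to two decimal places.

P = D₁/(r−g) ⇒ g = r − D₁/P = 0.121 − 5,980.00/109,979.57 = 0.066626

6.66%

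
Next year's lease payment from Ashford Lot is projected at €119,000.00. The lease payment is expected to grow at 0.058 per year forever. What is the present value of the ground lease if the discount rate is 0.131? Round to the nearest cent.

€1630136.99

Growing perpetuity: P = D₁ / (r − g) = €119,000.0000 / (0.131 − 0.058) = €1,630,136.99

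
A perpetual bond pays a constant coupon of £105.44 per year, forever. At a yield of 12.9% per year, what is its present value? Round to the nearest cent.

£817.36

Level perpetuity: PV = C / r = £105.44 / 0.129 = £817.36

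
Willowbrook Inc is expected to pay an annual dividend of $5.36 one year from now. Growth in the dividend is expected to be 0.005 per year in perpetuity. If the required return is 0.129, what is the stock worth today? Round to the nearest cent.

Growing perpetuity: P = D₁ / (r − g) = $5.3600 / (0.129 − 0.005) = $43.23

$43.23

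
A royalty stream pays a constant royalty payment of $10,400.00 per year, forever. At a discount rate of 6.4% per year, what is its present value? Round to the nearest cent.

Level perpetuity: PV = C / r = $10,400.00 / 0.064 = $162,500.00

$162500.00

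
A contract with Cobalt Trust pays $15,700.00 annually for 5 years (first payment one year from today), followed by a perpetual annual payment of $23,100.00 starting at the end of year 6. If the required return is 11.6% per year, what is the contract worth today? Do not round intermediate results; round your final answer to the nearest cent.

PV of 5-year annuity: $15,700.00 × [1 − (1+0.116)^−5] / 0.116 = 57160.32272
Perpetuity value at year 5: $23,100.00 / 0.116 = 199137.93103
PV of perpetuity: 199137.93103 / (1+0.116)^5 = 115035.80015
Total PV = 57160.32272 + 115035.80015 = 172196.12287

$172196.12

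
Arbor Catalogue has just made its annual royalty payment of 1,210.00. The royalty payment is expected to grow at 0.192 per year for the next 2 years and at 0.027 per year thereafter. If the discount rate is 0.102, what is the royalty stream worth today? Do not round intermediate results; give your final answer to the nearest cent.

D_1 = 1442.32000
D_2 = 1719.24544
Terminal value at year 2: TV = D_2×(1+g_2)/(r−g_2) = 1765.66507/0.075 = 23542.20089
P_0 = D_1/(1+r)^1 + D_2/(1+r)^2 + TV/(1+r)^2
    = 1308.82033 + 1415.71128 + 19385.80645 = 22110.33805

22110.34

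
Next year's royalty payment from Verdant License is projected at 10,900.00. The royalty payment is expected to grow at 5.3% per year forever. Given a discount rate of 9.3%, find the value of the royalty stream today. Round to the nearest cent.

272500.00

Growing perpetuity: P = D₁ / (r − g) = 10,900.0000 / (0.093 − 0.053) = 272,500.00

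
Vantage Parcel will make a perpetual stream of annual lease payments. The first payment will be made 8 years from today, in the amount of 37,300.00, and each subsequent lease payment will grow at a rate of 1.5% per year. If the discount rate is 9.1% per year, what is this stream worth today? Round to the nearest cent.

Value at end of year 7: C₁ / (r − g) = 37,300.00 / (0.091 − 0.015) = 490,789.4737
Discount to today: PV = 490,789.4737 / (1 + 0.091)^7 = 490,789.4737 / 1.839811 = 266,760.78

266760.78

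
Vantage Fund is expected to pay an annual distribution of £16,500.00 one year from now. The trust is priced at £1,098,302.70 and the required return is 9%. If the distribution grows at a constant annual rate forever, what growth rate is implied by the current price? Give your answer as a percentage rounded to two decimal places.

P = D₁/(r−g) ⇒ g = r − D₁/P = 0.09 − £16,500.00/£1,098,302.70 = 0.074977

7.50%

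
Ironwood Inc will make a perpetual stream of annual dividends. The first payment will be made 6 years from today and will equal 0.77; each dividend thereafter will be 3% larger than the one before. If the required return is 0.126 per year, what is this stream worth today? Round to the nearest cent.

Value at end of year 5: C₁ / (r − g) = 0.77 / (0.126 − 0.03) = 8.0208
Discount to today: PV = 8.0208 / (1 + 0.126)^5 = 8.0208 / 1.810056 = 4.43

4.43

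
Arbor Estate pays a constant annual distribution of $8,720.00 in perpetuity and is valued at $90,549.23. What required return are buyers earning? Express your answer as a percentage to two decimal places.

P = C/r ⇒ r = C/P = $8,720.00/$90,549.23 = 0.096301

9.63%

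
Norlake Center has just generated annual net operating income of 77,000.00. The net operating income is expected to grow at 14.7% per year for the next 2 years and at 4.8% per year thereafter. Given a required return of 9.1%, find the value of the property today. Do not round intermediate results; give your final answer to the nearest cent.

2240308.87

D_1 = 88319.00000
D_2 = 101301.89300
Terminal value at year 2: TV = D_2×(1+g_2)/(r−g_2) = 106164.38386/0.043 = 2468939.15963
P_0 = D_1/(1+r)^1 + D_2/(1+r)^2 + TV/(1+r)^2
    = 80952.33731 + 85107.54435 + 2074248.98795 = 2240308.86961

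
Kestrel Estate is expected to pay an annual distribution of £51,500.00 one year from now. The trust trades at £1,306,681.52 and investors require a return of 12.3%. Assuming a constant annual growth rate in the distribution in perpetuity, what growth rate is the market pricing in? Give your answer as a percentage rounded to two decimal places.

8.36%

P = D₁/(r−g) ⇒ g = r − D₁/P = 0.123 − £51,500.00/£1,306,681.52 = 0.083587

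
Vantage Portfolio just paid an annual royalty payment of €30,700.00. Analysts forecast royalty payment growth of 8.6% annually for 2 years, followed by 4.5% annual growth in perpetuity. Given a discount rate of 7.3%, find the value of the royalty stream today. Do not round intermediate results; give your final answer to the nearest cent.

€1236219.64

D_1 = 33340.20000
D_2 = 36207.45720
Terminal value at year 2: TV = D_2×(1+g_2)/(r−g_2) = 37836.79277/0.028 = 1351314.02764
P_0 = D_1/(1+r)^1 + D_2/(1+r)^2 + TV/(1+r)^2
    = 31071.94781 + 31448.40198 + 1173699.28808 = 1236219.63786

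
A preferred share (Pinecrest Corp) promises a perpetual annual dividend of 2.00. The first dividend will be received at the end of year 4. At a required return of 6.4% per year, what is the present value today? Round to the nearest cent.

25.94

Value at end of year 3: C / r = 2.00 / 0.064 = 31.2500
Discount to today: PV = 31.2500 / (1 + 0.064)^3 = 31.2500 / 1.204550 = 25.94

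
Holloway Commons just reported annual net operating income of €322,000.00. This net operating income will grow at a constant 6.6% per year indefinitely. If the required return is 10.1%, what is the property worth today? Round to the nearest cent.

D₁ = D₀ × (1 + g) = €322,000.00 × 1.066 = €343,252.0000
Growing perpetuity: P = D₁ / (r − g) = €343,252.0000 / (0.101 − 0.066) = €9,807,200.00

€9807200.00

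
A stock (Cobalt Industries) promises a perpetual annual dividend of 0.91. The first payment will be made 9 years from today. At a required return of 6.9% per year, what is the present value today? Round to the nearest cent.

7.73

Value at end of year 8: C / r = 0.91 / 0.069 = 13.1884
Discount to today: PV = 13.1884 / (1 + 0.069)^8 = 13.1884 / 1.705382 = 7.73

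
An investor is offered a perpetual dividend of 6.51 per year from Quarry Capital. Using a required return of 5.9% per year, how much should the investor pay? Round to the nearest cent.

Level perpetuity: PV = C / r = 6.51 / 0.059 = 110.34

110.34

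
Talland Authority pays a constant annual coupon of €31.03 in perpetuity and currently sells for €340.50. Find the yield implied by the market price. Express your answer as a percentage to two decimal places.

9.11%

P = C/r ⇒ r = C/P = €31.03/€340.50 = 0.091131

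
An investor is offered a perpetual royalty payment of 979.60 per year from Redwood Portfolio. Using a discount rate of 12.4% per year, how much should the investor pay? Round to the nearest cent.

Level perpetuity: PV = C / r = 979.60 / 0.124 = 7,900.00

7900.00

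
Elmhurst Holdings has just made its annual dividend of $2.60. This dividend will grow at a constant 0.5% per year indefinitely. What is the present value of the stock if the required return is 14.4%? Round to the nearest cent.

$18.80

D₁ = D₀ × (1 + g) = $2.60 × 1.005 = $2.6130
Growing perpetuity: P = D₁ / (r − g) = $2.6130 / (0.144 − 0.005) = $18.80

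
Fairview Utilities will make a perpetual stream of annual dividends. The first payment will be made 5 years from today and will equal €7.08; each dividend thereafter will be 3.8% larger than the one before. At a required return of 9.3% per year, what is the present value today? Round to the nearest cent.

Value at end of year 4: C₁ / (r − g) = €7.08 / (0.093 − 0.038) = €128.7273
Discount to today: PV = €128.7273 / (1 + 0.093)^4 = €128.7273 / 1.427186 = €90.20

€90.20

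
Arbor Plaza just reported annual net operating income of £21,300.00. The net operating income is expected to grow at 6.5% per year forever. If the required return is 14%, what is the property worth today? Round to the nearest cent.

D₁ = D₀ × (1 + g) = £21,300.00 × 1.065 = £22,684.5000
Growing perpetuity: P = D₁ / (r − g) = £22,684.5000 / (0.14 − 0.065) = £302,460.00

£302460.00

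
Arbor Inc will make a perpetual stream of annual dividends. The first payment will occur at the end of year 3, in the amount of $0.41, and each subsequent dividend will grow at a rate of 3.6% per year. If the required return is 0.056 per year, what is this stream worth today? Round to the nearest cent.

$18.38

Value at end of year 2: C₁ / (r − g) = $0.41 / (0.056 − 0.036) = $20.5000
Discount to today: PV = $20.5000 / (1 + 0.056)^2 = $20.5000 / 1.115136 = $18.38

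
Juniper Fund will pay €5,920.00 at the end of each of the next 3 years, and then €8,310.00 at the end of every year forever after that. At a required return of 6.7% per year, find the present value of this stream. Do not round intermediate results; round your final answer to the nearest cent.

PV of 3-year annuity: €5,920.00 × [1 − (1+0.067)^−3] / 0.067 = 15621.50022
Perpetuity value at year 3: €8,310.00 / 0.067 = 124029.85075
PV of perpetuity: 124029.85075 / (1+0.067)^3 = 102101.69756
Total PV = 15621.50022 + 102101.69756 = 117723.19778

€117723.20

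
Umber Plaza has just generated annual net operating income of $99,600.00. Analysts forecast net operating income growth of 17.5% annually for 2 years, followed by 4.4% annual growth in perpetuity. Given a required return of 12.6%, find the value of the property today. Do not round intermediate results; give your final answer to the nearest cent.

$1593236.47

D_1 = 117030.00000
D_2 = 137510.25000
Terminal value at year 2: TV = D_2×(1+g_2)/(r−g_2) = 143560.70100/0.082 = 1750740.25610
P_0 = D_1/(1+r)^1 + D_2/(1+r)^2 + TV/(1+r)^2
    = 103934.28064 + 108457.17562 + 1380845.01647 = 1593236.47273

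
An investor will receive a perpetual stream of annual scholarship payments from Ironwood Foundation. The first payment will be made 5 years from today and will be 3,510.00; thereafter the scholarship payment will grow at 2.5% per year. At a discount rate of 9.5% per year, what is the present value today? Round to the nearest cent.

34878.08

Value at end of year 4: C₁ / (r − g) = 3,510.00 / (0.095 − 0.025) = 50,142.8571
Discount to today: PV = 50,142.8571 / (1 + 0.095)^4 = 50,142.8571 / 1.437661 = 34,878.08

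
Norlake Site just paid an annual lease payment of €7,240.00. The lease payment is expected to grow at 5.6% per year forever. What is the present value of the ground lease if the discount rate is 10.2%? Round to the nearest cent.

€166205.22

D₁ = D₀ × (1 + g) = €7,240.00 × 1.056 = €7,645.4400
Growing perpetuity: P = D₁ / (r − g) = €7,645.4400 / (0.102 − 0.056) = €166,205.22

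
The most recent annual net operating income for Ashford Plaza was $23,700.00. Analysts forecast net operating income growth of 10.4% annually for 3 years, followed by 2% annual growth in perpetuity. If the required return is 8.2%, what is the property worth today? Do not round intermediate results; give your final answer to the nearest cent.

$488204.16

D_1 = 26164.80000
D_2 = 28885.93920
D_3 = 31890.07688
Terminal value at year 3: TV = D_3×(1+g_2)/(r−g_2) = 32527.87841/0.062 = 524643.20023
P_0 = D_1/(1+r)^1 + D_2/(1+r)^2 + D_3/(1+r)^3 + TV/(1+r)^3
    = 24181.88540 + 24673.56883 + 25175.24953 + 414173.46003 = 488204.16380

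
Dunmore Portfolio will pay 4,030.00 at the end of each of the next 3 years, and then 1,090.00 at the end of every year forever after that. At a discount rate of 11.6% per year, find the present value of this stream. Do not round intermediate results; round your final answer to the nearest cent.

PV of 3-year annuity: 4,030.00 × [1 − (1+0.116)^−3] / 0.116 = 9746.30265
Perpetuity value at year 3: 1,090.00 / 0.116 = 9396.55172
PV of perpetuity: 9396.55172 / (1+0.116)^3 = 6760.45498
Total PV = 9746.30265 + 6760.45498 = 16506.75763

16506.76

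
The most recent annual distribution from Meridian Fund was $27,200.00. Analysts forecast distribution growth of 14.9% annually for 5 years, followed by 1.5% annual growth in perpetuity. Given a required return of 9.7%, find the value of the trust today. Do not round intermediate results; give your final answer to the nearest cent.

$581019.08

D_1 = 31252.80000
D_2 = 35909.46720
D_3 = 41259.97781
D_4 = 47407.71451
D_5 = 54471.46397
Terminal value at year 5: TV = D_5×(1+g_2)/(r−g_2) = 55288.53593/0.082 = 674250.43815
P_0 = D_1/(1+r)^1 + D_2/(1+r)^2 + D_3/(1+r)^3 + D_4/(1+r)^4 + D_5/(1+r)^5 + TV/(1+r)^5
    = 28489.33455 + 29839.78614 + 31254.25185 + 32735.76606 + 34287.50703 + 424412.43453 = 581019.08015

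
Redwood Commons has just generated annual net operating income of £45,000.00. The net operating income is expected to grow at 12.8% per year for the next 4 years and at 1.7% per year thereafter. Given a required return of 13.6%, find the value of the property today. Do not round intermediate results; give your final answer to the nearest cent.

£550713.72

D_1 = 50760.00000
D_2 = 57257.28000
D_3 = 64586.21184
D_4 = 72853.24696
Terminal value at year 4: TV = D_4×(1+g_2)/(r−g_2) = 74091.75215/0.119 = 622619.76600
P_0 = D_1/(1+r)^1 + D_2/(1+r)^2 + D_3/(1+r)^3 + D_4/(1+r)^4 + TV/(1+r)^4
    = 44683.09859 + 44368.42888 + 44055.97516 + 43745.72181 + 373860.49650 = 550713.72094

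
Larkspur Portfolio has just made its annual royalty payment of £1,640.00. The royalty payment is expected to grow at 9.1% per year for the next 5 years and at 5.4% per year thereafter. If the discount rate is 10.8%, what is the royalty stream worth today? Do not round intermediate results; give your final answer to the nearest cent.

D_1 = 1789.24000
D_2 = 1952.06084
D_3 = 2129.69838
D_4 = 2323.50093
D_5 = 2534.93951
Terminal value at year 5: TV = D_5×(1+g_2)/(r−g_2) = 2671.82625/0.054 = 49478.26383
P_0 = D_1/(1+r)^1 + D_2/(1+r)^2 + D_3/(1+r)^3 + D_4/(1+r)^4 + D_5/(1+r)^5 + TV/(1+r)^5
    = 1614.83755 + 1590.06116 + 1565.66491 + 1541.64298 + 1517.98961 + 29628.90832 = 37459.10452

£37459.10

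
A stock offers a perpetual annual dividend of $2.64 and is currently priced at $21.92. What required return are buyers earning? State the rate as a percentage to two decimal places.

P = C/r ⇒ r = C/P = $2.64/$21.92 = 0.120438

12.04%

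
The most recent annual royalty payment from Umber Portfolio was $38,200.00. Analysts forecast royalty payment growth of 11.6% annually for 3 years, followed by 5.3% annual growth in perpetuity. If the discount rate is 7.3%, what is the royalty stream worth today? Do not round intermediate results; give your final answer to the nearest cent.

$2386879.76

D_1 = 42631.20000
D_2 = 47576.41920
D_3 = 53095.28383
Terminal value at year 3: TV = D_3×(1+g_2)/(r−g_2) = 55909.33387/0.02 = 2795466.69350
P_0 = D_1/(1+r)^1 + D_2/(1+r)^2 + D_3/(1+r)^3 + TV/(1+r)^3
    = 39730.84809 + 41323.04424 + 42979.04694 + 2262846.82156 = 2386879.76083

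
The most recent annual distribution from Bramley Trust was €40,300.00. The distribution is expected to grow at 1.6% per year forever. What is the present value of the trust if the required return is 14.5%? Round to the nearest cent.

€317401.55

D₁ = D₀ × (1 + g) = €40,300.00 × 1.016 = €40,944.8000
Growing perpetuity: P = D₁ / (r − g) = €40,944.8000 / (0.145 − 0.016) = €317,401.55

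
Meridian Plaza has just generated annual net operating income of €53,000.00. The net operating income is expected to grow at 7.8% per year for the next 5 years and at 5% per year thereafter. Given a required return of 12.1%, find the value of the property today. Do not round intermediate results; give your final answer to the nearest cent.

€880594.06

D_1 = 57134.00000
D_2 = 61590.45200
D_3 = 66394.50726
D_4 = 71573.27882
D_5 = 77155.99457
Terminal value at year 5: TV = D_5×(1+g_2)/(r−g_2) = 81013.79430/0.071 = 1141039.35632
P_0 = D_1/(1+r)^1 + D_2/(1+r)^2 + D_3/(1+r)^3 + D_4/(1+r)^4 + D_5/(1+r)^5 + TV/(1+r)^5
    = 50966.99376 + 49011.97080 + 47131.93981 + 45324.02419 + 43585.45769 + 644573.67009 = 880594.05633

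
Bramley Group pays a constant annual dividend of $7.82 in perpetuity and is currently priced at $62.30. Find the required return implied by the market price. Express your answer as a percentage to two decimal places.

12.55%

P = C/r ⇒ r = C/P = $7.82/$62.30 = 0.125522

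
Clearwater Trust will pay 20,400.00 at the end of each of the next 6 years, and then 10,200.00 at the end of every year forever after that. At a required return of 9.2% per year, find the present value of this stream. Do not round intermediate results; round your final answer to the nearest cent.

156354.37

PV of 6-year annuity: 20,400.00 × [1 − (1+0.092)^−6] / 0.092 = 90969.61638
Perpetuity value at year 6: 10,200.00 / 0.092 = 110869.56522
PV of perpetuity: 110869.56522 / (1+0.092)^6 = 65384.75703
Total PV = 90969.61638 + 65384.75703 = 156354.37341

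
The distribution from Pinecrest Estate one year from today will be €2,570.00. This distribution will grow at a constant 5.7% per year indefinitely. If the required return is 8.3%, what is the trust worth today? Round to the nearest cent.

Growing perpetuity: P = D₁ / (r − g) = €2,570.0000 / (0.083 − 0.057) = €98,846.15

€98846.15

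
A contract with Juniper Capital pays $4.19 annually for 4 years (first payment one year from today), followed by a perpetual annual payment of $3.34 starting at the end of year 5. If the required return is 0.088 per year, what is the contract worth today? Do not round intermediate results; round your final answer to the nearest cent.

$40.72

PV of 4-year annuity: $4.19 × [1 − (1+0.088)^−4] / 0.088 = 13.63423
Perpetuity value at year 4: $3.34 / 0.088 = 37.95455
PV of perpetuity: 37.95455 / (1+0.088)^4 = 27.08621
Total PV = 13.63423 + 27.08621 = 40.72044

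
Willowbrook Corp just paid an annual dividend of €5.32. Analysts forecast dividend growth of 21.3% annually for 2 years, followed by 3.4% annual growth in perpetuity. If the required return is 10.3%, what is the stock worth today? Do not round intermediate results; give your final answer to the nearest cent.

€108.70

D_1 = 6.45316
D_2 = 7.82768
Terminal value at year 2: TV = D_2×(1+g_2)/(r−g_2) = 8.09382/0.069 = 117.30180
P_0 = D_1/(1+r)^1 + D_2/(1+r)^2 + TV/(1+r)^2
    = 5.85055 + 6.43402 + 96.41701 = 108.70158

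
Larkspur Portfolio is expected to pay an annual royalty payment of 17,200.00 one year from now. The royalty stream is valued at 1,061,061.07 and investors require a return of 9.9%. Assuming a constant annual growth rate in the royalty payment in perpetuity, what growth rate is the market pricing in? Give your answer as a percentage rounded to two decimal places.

P = D₁/(r−g) ⇒ g = r − D₁/P = 0.099 − 17,200.00/1,061,061.07 = 0.082790

8.28%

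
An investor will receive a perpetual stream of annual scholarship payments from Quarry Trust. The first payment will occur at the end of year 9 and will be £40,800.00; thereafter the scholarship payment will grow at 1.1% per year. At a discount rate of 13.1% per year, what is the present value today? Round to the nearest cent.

Value at end of year 8: C₁ / (r − g) = £40,800.00 / (0.131 − 0.011) = £340,000.0000
Discount to today: PV = £340,000.0000 / (1 + 0.131)^8 = £340,000.0000 / 2.677323 = £126,992.50

£126992.50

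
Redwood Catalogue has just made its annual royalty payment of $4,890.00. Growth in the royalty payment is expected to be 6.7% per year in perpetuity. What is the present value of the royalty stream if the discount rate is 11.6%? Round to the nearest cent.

$106482.24

D₁ = D₀ × (1 + g) = $4,890.00 × 1.067 = $5,217.6300
Growing perpetuity: P = D₁ / (r − g) = $5,217.6300 / (0.116 − 0.067) = $106,482.24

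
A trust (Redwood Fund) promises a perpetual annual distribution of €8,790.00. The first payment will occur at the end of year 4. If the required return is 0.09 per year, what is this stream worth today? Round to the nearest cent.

€75416.59

Value at end of year 3: C / r = €8,790.00 / 0.09 = €97,666.6667
Discount to today: PV = €97,666.6667 / (1 + 0.09)^3 = €97,666.6667 / 1.295029 = €75,416.59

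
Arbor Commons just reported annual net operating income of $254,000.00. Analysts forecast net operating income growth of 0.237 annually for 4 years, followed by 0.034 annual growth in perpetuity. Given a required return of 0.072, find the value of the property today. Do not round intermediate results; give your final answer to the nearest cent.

$13725686.13

D_1 = 314198.00000
D_2 = 388662.92600
D_3 = 480776.03946
D_4 = 594719.96081
Terminal value at year 4: TV = D_4×(1+g_2)/(r−g_2) = 614940.43948/0.038 = 16182643.14427
P_0 = D_1/(1+r)^1 + D_2/(1+r)^2 + D_3/(1+r)^3 + D_4/(1+r)^4 + TV/(1+r)^4
    = 293095.14925 + 338207.74219 + 390263.97116 + 450332.58613 + 12253786.68572 = 13725686.13445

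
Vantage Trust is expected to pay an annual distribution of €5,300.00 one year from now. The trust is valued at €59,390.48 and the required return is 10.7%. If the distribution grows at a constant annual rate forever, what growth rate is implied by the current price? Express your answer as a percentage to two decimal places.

1.78%

P = D₁/(r−g) ⇒ g = r − D₁/P = 0.107 − €5,300.00/€59,390.48 = 0.017760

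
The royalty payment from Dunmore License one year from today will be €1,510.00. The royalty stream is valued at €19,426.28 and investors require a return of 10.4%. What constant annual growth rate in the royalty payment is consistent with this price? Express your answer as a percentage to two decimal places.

2.63%

P = D₁/(r−g) ⇒ g = r − D₁/P = 0.104 − €1,510.00/€19,426.28 = 0.026270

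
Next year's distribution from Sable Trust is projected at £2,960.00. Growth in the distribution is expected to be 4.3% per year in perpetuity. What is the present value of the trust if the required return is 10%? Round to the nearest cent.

Growing perpetuity: P = D₁ / (r − g) = £2,960.0000 / (0.1 − 0.043) = £51,929.82

£51929.82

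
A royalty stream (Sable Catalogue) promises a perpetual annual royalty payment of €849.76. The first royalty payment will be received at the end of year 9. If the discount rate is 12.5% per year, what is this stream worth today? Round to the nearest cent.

€2649.51

Value at end of year 8: C / r = €849.76 / 0.125 = €6,798.0800
Discount to today: PV = €6,798.0800 / (1 + 0.125)^8 = €6,798.0800 / 2.565785 = €2,649.51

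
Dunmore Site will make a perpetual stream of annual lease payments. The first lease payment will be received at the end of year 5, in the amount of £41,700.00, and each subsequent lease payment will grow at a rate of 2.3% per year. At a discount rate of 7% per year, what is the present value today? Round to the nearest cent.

Value at end of year 4: C₁ / (r − g) = £41,700.00 / (0.07 − 0.023) = £887,234.0426
Discount to today: PV = £887,234.0426 / (1 + 0.07)^4 = £887,234.0426 / 1.310796 = £676,866.60

£676866.60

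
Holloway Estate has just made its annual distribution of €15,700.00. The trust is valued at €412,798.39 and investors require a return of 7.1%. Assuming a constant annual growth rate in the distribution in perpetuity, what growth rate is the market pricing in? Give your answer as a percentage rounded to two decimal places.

3.18%

P = D₀(1+g)/(r−g) ⇒ P(r−g) = D₀(1+g) ⇒ g(P+D₀) = P·r − D₀
g = (P·r − D₀)/(P + D₀) = (€412,798.39×0.071 − €15,700.00) / (€412,798.39 + €15,700.00) = 0.031759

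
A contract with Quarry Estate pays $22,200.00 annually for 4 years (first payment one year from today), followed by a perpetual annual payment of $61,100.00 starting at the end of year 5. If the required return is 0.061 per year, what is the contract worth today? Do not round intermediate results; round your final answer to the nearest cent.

$867154.82

PV of 4-year annuity: $22,200.00 × [1 − (1+0.061)^−4] / 0.061 = 76749.52452
Perpetuity value at year 4: $61,100.00 / 0.061 = 1001639.34426
PV of perpetuity: 1001639.34426 / (1+0.061)^4 = 790405.29256
Total PV = 76749.52452 + 790405.29256 = 867154.81707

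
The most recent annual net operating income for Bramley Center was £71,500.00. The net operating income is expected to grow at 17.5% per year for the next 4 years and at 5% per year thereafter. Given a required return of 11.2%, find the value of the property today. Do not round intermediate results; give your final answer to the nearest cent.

£1838378.72

D_1 = 84012.50000
D_2 = 98714.68750
D_3 = 115989.75781
D_4 = 136287.96543
Terminal value at year 4: TV = D_4×(1+g_2)/(r−g_2) = 143102.36370/0.062 = 2308102.64034
P_0 = D_1/(1+r)^1 + D_2/(1+r)^2 + D_3/(1+r)^3 + D_4/(1+r)^4 + TV/(1+r)^4
    = 75550.80935 + 79831.11600 + 84353.92203 + 89132.96617 + 1509509.91100 = 1838378.72456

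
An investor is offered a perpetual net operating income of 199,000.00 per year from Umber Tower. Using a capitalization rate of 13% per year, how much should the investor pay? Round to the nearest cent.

Level perpetuity: PV = C / r = 199,000.00 / 0.13 = 1,530,769.23

1530769.23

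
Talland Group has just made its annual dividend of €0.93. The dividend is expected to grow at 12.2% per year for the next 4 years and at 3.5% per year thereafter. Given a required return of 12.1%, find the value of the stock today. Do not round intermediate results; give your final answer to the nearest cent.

€14.96

D_1 = 1.04346
D_2 = 1.17076
D_3 = 1.31360
D_4 = 1.47385
Terminal value at year 4: TV = D_4×(1+g_2)/(r−g_2) = 1.52544/0.086 = 17.73766
P_0 = D_1/(1+r)^1 + D_2/(1+r)^2 + D_3/(1+r)^3 + D_4/(1+r)^4 + TV/(1+r)^4
    = 0.93083 + 0.93166 + 0.93249 + 0.93332 + 11.23243 = 14.96074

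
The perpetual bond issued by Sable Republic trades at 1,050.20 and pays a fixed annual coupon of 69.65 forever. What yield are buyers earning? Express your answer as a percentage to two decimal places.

6.63%

P = C/r ⇒ r = C/P = 69.65/1,050.20 = 0.066321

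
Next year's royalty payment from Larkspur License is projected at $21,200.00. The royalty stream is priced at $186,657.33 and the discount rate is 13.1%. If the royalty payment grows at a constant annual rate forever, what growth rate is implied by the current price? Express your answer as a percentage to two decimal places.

P = D₁/(r−g) ⇒ g = r − D₁/P = 0.131 − $21,200.00/$186,657.33 = 0.017423

1.74%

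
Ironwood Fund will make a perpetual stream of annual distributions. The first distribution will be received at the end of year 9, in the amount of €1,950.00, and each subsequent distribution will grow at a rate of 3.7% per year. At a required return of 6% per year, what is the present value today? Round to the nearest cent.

Value at end of year 8: C₁ / (r − g) = €1,950.00 / (0.06 − 0.037) = €84,782.6087
Discount to today: PV = €84,782.6087 / (1 + 0.06)^8 = €84,782.6087 / 1.593848 = €53,193.66

€53193.66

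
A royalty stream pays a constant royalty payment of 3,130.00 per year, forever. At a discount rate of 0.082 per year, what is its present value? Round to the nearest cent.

38170.73

Level perpetuity: PV = C / r = 3,130.00 / 0.082 = 38,170.73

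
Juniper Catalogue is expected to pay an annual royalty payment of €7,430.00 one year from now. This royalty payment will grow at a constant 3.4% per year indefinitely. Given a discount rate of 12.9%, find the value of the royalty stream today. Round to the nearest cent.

Growing perpetuity: P = D₁ / (r − g) = €7,430.0000 / (0.129 − 0.034) = €78,210.53

€78210.53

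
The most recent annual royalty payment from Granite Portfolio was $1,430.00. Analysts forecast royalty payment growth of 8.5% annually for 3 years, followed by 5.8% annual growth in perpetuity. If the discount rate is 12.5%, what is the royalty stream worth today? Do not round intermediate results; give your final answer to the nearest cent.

D_1 = 1551.55000
D_2 = 1683.43175
D_3 = 1826.52345
Terminal value at year 3: TV = D_3×(1+g_2)/(r−g_2) = 1932.46181/0.067 = 28842.71356
P_0 = D_1/(1+r)^1 + D_2/(1+r)^2 + D_3/(1+r)^3 + TV/(1+r)^3
    = 1379.15556 + 1330.11891 + 1282.82580 + 20257.15959 = 24249.25986

$24249.26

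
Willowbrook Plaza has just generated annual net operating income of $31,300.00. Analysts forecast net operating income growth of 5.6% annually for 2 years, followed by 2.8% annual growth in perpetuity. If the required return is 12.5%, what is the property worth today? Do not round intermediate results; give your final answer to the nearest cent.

D_1 = 33052.80000
D_2 = 34903.75680
Terminal value at year 2: TV = D_2×(1+g_2)/(r−g_2) = 35881.06199/0.097 = 369907.85557
P_0 = D_1/(1+r)^1 + D_2/(1+r)^2 + TV/(1+r)^2
    = 29380.26667 + 27578.27698 + 292272.87354 = 349231.41718

$349231.42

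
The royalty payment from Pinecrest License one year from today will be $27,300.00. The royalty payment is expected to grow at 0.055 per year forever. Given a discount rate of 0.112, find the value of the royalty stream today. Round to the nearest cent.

Growing perpetuity: P = D₁ / (r − g) = $27,300.0000 / (0.112 − 0.055) = $478,947.37

$478947.37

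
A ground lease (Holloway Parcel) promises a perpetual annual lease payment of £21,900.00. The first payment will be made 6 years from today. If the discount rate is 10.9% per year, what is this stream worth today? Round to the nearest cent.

Value at end of year 5: C / r = £21,900.00 / 0.109 = £200,917.4312
Discount to today: PV = £200,917.4312 / (1 + 0.109)^5 = £200,917.4312 / 1.677481 = £119,773.26

£119773.26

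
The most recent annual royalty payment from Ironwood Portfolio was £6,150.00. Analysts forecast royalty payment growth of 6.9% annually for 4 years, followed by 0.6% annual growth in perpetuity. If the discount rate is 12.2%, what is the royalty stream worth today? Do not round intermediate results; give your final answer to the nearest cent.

D_1 = 6574.35000
D_2 = 7027.98015
D_3 = 7512.91078
D_4 = 8031.30162
Terminal value at year 4: TV = D_4×(1+g_2)/(r−g_2) = 8079.48943/0.116 = 69650.77098
P_0 = D_1/(1+r)^1 + D_2/(1+r)^2 + D_3/(1+r)^3 + D_4/(1+r)^4 + TV/(1+r)^4
    = 5859.49198 + 5582.70671 + 5318.99596 + 5067.74214 + 43949.55685 = 65778.49364

£65778.49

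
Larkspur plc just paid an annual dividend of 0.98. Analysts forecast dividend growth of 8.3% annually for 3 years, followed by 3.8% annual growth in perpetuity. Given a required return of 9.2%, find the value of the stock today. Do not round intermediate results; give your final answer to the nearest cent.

D_1 = 1.06134
D_2 = 1.14943
D_3 = 1.24483
Terminal value at year 3: TV = D_3×(1+g_2)/(r−g_2) = 1.29214/0.054 = 23.92848
P_0 = D_1/(1+r)^1 + D_2/(1+r)^2 + D_3/(1+r)^3 + TV/(1+r)^3
    = 0.97192 + 0.96391 + 0.95597 + 18.37584 = 21.26764

21.27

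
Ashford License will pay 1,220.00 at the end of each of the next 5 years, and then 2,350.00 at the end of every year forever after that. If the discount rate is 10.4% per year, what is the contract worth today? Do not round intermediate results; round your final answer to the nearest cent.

PV of 5-year annuity: 1,220.00 × [1 − (1+0.104)^−5] / 0.104 = 4577.88618
Perpetuity value at year 5: 2,350.00 / 0.104 = 22596.15385
PV of perpetuity: 22596.15385 / (1+0.104)^5 = 13778.09440
Total PV = 4577.88618 + 13778.09440 = 18355.98058

18355.98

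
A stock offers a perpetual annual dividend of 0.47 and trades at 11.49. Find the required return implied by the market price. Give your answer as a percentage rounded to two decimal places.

4.09%

P = C/r ⇒ r = C/P = 0.47/11.49 = 0.040905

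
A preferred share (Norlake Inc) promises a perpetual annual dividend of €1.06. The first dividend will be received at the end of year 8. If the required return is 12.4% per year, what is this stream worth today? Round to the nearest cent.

€3.77

Value at end of year 7: C / r = €1.06 / 0.124 = €8.5484
Discount to today: PV = €8.5484 / (1 + 0.124)^7 = €8.5484 / 2.266544 = €3.77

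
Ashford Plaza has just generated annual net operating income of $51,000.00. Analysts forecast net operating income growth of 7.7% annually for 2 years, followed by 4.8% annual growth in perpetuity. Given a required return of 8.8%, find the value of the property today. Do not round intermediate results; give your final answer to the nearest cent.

D_1 = 54927.00000
D_2 = 59156.37900
Terminal value at year 2: TV = D_2×(1+g_2)/(r−g_2) = 61995.88519/0.04 = 1549897.12980
P_0 = D_1/(1+r)^1 + D_2/(1+r)^2 + TV/(1+r)^2
    = 50484.37500 + 49973.96312 + 1309317.83375 = 1409776.17188

$1409776.17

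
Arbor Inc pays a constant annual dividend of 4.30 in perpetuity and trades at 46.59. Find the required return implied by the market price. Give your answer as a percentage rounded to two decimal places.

P = C/r ⇒ r = C/P = 4.30/46.59 = 0.092294

9.23%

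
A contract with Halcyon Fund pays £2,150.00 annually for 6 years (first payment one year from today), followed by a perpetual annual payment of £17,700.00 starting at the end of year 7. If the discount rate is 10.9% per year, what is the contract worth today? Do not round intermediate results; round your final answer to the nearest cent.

PV of 6-year annuity: £2,150.00 × [1 − (1+0.109)^−6] / 0.109 = 9121.91899
Perpetuity value at year 6: £17,700.00 / 0.109 = 162385.32110
PV of perpetuity: 162385.32110 / (1+0.109)^6 = 87288.59267
Total PV = 9121.91899 + 87288.59267 = 96410.51166

£96410.51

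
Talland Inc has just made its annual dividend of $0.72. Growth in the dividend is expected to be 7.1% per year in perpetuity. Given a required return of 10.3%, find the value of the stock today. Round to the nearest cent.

$24.10

D₁ = D₀ × (1 + g) = $0.72 × 1.071 = $0.7711
Growing perpetuity: P = D₁ / (r − g) = $0.7711 / (0.103 − 0.071) = $24.10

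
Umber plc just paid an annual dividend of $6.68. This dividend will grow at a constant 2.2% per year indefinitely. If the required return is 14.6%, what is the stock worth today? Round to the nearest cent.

$55.06

D₁ = D₀ × (1 + g) = $6.68 × 1.022 = $6.8270
Growing perpetuity: P = D₁ / (r − g) = $6.8270 / (0.146 − 0.022) = $55.06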